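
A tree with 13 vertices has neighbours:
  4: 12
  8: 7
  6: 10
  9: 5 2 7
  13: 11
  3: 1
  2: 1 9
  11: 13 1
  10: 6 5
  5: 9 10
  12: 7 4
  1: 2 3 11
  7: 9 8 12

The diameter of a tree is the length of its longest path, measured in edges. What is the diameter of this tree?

A longest path is 13 - 11 - 1 - 2 - 9 - 7 - 12 - 4, with 7 edges.

7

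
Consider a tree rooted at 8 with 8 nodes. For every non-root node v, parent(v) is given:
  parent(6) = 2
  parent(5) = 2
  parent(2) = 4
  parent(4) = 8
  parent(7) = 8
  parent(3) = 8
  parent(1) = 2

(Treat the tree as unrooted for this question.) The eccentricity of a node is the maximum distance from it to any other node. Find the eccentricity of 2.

3

Distances from 2 peak at 3, attained at 3 (7 also at distance 3).
2–4–8–3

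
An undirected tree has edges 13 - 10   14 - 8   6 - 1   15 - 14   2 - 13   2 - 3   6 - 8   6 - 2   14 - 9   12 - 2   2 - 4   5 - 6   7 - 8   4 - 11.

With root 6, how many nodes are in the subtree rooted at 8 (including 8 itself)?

5

8's subtree: {8, 14, 7, 15, 9}, size 5.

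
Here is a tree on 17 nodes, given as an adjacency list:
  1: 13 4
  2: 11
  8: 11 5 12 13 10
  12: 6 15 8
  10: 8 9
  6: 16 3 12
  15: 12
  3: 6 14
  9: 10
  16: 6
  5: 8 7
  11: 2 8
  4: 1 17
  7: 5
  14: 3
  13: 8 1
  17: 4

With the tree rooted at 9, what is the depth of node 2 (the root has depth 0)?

4

Path from 9 to 2: 9 → 10 → 8 → 11 → 2, which has 4 edges.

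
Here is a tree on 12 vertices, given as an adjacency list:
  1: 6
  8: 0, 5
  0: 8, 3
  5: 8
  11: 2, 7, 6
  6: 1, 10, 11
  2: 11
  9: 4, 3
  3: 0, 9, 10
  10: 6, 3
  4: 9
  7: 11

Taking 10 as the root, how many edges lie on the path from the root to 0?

10–3–0 — 2 edges.

2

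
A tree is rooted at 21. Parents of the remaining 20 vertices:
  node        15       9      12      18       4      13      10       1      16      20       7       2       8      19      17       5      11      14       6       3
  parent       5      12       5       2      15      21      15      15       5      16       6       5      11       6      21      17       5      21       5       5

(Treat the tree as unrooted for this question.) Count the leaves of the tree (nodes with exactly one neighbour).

Exactly 12 nodes have a single neighbour: 1, 3, 4, 7, 8, 9, 10, 13, 14, 18, 19, 20.

12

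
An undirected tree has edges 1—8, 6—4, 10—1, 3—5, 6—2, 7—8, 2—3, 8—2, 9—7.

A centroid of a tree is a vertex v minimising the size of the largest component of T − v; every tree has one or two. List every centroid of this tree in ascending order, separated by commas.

Removing 8 splits the tree into components of sizes 5, 2, 2; the largest is 5 ≤ ⌊10/2⌋ = 5.
Its neighbour 2 also leaves a largest component of size 5, so both are centroids.

2, 8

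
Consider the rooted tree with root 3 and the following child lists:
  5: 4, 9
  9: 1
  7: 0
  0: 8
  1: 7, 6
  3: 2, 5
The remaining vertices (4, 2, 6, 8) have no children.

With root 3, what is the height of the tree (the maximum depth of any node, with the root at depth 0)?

8 sits deepest: 3-5-9-1-7-0-8 — 6 edges from the root.

6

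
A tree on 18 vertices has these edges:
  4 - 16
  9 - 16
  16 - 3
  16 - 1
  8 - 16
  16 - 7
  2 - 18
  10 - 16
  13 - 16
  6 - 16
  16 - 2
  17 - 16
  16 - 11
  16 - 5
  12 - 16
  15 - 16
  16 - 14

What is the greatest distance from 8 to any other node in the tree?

3

The node farthest from 8 is 18, via 8–16–2–18 — 3 edges.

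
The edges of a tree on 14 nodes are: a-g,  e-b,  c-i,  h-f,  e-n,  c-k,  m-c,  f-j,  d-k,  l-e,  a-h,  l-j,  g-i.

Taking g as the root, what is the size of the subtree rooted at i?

5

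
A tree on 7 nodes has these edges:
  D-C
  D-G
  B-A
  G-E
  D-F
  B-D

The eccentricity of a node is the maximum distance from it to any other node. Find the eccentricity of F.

3

A farthest node from F is E (A also at distance 3).
The path F–D–G–E has 3 edges.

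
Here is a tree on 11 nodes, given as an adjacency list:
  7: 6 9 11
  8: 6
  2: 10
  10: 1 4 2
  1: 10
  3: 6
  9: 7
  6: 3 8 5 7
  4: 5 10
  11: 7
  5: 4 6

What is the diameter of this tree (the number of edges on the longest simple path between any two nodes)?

A longest path is 2-10-4-5-6-7-11, with 6 edges.

6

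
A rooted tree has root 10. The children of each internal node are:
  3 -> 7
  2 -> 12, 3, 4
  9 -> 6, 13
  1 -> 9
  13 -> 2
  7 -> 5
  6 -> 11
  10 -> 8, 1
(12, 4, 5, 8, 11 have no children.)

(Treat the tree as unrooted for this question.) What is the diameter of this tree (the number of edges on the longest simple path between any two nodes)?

8

BFS from 8 reaches 5 last, at distance 8; BFS from 5 confirms no node is farther.
Path: 8 - 10 - 1 - 9 - 13 - 2 - 3 - 7 - 5.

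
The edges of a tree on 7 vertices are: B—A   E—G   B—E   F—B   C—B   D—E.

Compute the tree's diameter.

A longest path is G–E–B–C, with 3 edges.

3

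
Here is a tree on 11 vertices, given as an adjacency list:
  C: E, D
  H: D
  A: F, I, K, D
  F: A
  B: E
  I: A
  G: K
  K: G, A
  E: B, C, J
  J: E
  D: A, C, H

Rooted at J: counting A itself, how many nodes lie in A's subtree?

5

A's subtree: {A, I, K, F, G}, size 5.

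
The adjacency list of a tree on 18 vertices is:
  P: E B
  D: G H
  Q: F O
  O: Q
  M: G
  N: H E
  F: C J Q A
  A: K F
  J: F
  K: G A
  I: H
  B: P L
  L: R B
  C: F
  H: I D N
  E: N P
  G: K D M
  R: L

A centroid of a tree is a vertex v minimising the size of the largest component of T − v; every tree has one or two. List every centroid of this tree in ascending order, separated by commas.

If G is removed the pieces have sizes 9, 7, 1, all ≤ ⌊18/2⌋ = 9.
D is adjacent to G and is also a centroid (the largest component after removing it is likewise 9).

D, G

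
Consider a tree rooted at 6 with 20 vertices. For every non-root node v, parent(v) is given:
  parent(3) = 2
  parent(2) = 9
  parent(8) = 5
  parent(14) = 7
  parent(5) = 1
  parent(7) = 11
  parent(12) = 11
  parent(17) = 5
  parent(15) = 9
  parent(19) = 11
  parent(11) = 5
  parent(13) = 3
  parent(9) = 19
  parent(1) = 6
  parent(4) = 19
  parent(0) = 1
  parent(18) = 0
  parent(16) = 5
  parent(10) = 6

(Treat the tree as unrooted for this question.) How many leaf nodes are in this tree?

The leaves are 4, 8, 10, 12, 13, 14, 15, 16, 17, 18.
That is 10 leaves.

10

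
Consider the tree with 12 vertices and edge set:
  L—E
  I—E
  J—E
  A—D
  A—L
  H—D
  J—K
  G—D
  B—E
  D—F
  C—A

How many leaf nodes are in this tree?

Exactly 7 nodes have a single neighbour: B, C, F, G, H, I, K.

7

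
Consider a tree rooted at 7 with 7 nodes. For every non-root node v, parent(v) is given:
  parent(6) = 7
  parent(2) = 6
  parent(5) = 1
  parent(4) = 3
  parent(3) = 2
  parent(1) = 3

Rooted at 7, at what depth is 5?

7 – 6 – 2 – 3 – 1 – 5 — 5 edges.

5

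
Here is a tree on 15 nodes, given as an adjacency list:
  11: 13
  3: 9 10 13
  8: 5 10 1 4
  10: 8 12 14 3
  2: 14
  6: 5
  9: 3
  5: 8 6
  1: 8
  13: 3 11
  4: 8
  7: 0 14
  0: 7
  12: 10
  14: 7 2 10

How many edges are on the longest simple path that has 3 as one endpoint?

The node farthest from 3 is 0 (6 also at distance 4), via 3-10-14-7-0 — 4 edges.

4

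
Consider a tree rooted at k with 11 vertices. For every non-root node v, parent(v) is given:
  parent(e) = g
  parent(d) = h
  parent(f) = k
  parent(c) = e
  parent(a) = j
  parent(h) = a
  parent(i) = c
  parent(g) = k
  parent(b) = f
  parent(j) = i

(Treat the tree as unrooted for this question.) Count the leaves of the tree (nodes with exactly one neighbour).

2

Degree-1 nodes: b, d — 2 of them.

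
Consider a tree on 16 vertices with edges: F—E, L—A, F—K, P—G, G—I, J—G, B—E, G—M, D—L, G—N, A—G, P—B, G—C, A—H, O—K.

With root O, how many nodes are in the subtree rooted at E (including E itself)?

The subtree rooted at E contains: E, B, P, G, M, A, C, I, J, N, H, L, D — 13 nodes.

13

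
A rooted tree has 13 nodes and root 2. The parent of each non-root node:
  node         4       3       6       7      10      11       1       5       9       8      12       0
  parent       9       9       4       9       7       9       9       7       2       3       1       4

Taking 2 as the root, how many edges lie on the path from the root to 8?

3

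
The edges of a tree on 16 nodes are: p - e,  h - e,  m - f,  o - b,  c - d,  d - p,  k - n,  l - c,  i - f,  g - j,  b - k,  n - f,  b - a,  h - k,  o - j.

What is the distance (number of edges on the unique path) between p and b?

4

p - e - h - k - b: 4 edges.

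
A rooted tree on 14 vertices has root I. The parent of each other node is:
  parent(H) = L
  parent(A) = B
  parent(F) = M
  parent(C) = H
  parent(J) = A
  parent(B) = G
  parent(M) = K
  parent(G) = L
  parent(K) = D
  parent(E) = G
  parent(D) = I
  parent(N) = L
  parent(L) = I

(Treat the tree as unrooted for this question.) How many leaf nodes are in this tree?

The leaves are C, E, F, J, N.
That is 5 leaves.

5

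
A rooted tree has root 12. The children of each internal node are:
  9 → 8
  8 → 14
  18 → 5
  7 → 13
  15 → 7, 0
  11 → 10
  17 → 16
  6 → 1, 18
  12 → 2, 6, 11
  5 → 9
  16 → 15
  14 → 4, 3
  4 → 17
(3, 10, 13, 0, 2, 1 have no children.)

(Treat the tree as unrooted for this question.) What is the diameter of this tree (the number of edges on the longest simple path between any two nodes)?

BFS from 13 reaches 10 last, at distance 14; BFS from 10 confirms no node is farther.
Path: 13-7-15-16-17-4-14-8-9-5-18-6-12-11-10.

14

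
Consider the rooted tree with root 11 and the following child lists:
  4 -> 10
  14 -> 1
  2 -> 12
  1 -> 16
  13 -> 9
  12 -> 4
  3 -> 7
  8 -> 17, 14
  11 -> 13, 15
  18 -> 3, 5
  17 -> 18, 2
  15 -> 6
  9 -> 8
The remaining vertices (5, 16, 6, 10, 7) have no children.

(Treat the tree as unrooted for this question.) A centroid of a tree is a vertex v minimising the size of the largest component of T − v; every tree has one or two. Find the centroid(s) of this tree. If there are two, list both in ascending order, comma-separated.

8, 17

Removing 8 splits the tree into components of sizes 9, 5, 3; the largest is 9 ≤ ⌊18/2⌋ = 9.
17 is adjacent to 8 and is also a centroid (the largest component after removing it is likewise 9).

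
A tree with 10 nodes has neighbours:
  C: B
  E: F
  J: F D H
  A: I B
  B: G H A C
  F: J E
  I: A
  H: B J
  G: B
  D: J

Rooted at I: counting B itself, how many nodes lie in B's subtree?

8

B's subtree: {B, H, G, C, J, D, F, E}, size 8.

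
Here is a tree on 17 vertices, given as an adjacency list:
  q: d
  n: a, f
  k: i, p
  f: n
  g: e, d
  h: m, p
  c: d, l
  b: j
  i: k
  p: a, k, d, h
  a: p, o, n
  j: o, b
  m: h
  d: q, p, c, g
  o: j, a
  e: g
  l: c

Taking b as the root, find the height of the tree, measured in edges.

e sits deepest: b-j-o-a-p-d-g-e — 7 edges from the root.

7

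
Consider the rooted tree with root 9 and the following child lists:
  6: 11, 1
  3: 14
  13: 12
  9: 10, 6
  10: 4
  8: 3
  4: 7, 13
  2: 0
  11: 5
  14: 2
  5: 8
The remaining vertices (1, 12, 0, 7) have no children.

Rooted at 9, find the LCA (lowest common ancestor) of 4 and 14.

9

4's ancestor chain is 4, 10, 9 and 14's is 14, 3, 8, 5, 11, 6, 9; they first meet at 9.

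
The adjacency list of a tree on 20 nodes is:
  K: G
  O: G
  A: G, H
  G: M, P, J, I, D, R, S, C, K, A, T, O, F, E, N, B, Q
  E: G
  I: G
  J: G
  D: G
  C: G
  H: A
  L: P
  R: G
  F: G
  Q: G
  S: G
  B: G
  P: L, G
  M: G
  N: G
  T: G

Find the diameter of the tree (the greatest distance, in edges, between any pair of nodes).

A longest path is H – A – G – P – L, with 4 edges.

4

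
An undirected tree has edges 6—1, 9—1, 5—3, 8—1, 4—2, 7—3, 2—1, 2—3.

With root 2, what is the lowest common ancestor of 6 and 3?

2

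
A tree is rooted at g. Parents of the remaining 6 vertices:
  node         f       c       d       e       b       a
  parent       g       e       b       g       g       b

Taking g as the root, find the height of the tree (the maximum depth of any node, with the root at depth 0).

The longest root-to-leaf path is g – b – d (2 edges).

2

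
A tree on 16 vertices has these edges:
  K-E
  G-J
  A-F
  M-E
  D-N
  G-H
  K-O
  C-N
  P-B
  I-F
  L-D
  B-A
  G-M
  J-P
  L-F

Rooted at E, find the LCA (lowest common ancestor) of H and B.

G

H's ancestor chain is H, G, M, E and B's is B, P, J, G, M, E; they first meet at G.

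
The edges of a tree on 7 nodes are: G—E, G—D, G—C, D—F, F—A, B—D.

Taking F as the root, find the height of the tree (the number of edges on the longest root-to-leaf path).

C sits deepest: F → D → G → C — 3 edges from the root.

3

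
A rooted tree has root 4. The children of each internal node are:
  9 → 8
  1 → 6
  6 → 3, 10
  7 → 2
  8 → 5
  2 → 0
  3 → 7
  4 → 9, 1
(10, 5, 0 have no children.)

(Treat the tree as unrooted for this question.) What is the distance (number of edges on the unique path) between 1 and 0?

Walking from 1: 1 - 6 - 3 - 7 - 2 - 0. Length 5.

5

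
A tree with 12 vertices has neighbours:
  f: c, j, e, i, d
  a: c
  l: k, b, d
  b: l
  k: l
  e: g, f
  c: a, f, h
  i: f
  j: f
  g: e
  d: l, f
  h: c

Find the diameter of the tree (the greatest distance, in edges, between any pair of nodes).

A longest path is b-l-d-f-c-a, with 5 edges.

5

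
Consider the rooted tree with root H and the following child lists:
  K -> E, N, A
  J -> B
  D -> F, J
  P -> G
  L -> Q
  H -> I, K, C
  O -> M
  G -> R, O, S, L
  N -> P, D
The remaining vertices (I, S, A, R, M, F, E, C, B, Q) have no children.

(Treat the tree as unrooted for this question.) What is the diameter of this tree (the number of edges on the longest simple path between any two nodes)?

BFS from M reaches I last, at distance 7; BFS from I confirms no node is farther.
Path: M-O-G-P-N-K-H-I.

7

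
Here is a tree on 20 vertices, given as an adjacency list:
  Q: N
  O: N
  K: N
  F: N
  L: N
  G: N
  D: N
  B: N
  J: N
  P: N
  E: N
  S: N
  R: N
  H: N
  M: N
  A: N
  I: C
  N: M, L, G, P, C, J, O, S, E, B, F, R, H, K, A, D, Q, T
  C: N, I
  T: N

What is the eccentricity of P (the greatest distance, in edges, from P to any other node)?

3

The node farthest from P is I, via P – N – C – I — 3 edges.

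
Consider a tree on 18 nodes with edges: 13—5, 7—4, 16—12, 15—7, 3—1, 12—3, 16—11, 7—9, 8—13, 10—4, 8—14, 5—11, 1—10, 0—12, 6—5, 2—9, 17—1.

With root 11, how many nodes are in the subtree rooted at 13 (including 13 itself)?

3

The subtree rooted at 13 contains: 13, 8, 14 — 3 nodes.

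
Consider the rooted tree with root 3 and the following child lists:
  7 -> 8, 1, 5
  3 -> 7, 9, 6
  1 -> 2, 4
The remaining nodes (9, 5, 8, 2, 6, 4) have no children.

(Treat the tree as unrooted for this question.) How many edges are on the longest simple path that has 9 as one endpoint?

4

The node farthest from 9 is 4 (2 also at distance 4), via 9–3–7–1–4 — 4 edges.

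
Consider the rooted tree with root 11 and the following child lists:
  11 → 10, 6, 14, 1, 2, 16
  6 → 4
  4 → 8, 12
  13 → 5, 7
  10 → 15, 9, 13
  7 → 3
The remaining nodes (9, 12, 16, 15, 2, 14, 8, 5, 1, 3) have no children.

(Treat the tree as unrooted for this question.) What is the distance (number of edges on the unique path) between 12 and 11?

3

Walking from 12: 12–4–6–11. Length 3.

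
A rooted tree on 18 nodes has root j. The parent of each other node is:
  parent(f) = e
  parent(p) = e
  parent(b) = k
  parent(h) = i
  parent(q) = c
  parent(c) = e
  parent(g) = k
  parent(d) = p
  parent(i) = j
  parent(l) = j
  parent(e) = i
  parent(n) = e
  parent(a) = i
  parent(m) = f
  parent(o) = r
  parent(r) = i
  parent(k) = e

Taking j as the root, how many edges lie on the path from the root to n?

3

Climbing from n to the root: n–e–i–j. That's 3 steps.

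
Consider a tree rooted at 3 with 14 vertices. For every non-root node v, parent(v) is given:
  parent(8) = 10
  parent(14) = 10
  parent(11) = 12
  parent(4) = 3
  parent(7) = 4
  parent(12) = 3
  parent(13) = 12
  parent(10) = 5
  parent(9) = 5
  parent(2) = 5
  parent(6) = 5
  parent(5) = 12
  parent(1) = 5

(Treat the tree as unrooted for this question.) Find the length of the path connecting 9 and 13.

3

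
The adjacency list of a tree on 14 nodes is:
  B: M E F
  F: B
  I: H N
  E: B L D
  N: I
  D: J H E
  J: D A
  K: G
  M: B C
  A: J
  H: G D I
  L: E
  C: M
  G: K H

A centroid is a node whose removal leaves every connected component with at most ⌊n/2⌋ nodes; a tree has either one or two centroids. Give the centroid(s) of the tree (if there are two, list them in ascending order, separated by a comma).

D

Delete D: the remaining components have sizes 6, 5, 2. Max 6 ≤ 7, so D is a centroid.
No neighbour of D does as well, so D is the unique centroid.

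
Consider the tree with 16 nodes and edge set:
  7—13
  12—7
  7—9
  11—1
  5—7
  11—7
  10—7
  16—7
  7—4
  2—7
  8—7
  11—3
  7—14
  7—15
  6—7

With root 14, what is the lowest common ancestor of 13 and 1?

13's ancestor chain is 13, 7, 14 and 1's is 1, 11, 7, 14; they first meet at 7.

7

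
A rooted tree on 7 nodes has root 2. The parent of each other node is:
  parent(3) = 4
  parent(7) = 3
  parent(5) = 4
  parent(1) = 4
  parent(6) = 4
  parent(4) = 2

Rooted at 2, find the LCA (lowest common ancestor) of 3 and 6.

4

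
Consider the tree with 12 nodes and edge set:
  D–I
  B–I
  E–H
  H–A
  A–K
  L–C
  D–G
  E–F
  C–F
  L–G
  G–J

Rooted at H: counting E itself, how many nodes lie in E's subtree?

9

E's subtree: {E, F, C, L, G, D, J, I, B}, size 9.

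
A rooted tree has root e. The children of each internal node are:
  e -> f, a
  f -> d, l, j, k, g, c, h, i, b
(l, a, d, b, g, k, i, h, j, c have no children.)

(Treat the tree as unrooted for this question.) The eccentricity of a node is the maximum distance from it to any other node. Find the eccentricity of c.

3

Distances from c peak at 3, attained at a.
c – f – e – a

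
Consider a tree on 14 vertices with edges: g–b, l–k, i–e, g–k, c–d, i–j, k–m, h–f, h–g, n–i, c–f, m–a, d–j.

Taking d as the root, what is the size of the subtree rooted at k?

4

k's subtree: {k, m, l, a}, size 4.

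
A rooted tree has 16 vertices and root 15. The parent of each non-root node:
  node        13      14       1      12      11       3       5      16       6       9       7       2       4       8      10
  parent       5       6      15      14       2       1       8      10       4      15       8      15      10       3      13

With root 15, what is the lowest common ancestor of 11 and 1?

Path 11→root: 11 2 15; path 1→root: 1 15.
First common node: 15.

15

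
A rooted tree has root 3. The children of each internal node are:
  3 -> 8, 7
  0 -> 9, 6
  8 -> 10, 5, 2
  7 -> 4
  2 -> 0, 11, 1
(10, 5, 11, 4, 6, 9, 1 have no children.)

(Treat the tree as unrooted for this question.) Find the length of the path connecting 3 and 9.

4

3 - 8 - 2 - 0 - 9: 4 edges.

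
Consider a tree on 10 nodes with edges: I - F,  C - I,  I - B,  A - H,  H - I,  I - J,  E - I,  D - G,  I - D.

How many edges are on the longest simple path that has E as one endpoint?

The node farthest from E is A (G also at distance 3), via E–I–H–A — 3 edges.

3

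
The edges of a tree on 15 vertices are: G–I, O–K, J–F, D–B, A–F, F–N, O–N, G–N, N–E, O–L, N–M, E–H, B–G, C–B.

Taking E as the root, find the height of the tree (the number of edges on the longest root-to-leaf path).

The longest root-to-leaf path is E → N → G → B → D (4 edges).

4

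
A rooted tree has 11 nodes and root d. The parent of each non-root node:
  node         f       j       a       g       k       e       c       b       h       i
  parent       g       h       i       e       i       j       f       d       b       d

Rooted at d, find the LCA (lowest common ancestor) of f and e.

e

Path f→root: f g e j h b d; path e→root: e j h b d.
First common node: e.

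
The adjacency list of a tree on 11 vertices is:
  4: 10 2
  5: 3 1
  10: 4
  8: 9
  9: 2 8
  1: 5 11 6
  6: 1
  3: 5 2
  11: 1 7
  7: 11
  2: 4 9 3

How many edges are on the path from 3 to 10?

3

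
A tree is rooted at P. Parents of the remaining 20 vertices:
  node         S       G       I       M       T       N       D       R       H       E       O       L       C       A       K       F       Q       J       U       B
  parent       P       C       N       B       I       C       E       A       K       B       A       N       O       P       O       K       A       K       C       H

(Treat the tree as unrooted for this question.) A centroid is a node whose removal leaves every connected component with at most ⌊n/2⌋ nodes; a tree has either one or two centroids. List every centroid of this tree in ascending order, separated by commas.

Removing O splits the tree into components of sizes 8, 7, 5; the largest is 8 ≤ ⌊21/2⌋ = 10.
Every other node leaves some component of size > 10, so the centroid is unique.

O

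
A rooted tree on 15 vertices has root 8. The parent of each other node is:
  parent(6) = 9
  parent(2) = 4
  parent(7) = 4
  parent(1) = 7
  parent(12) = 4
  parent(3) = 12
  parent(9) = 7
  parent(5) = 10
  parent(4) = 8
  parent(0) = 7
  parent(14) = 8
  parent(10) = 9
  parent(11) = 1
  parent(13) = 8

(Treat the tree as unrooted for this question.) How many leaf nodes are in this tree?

8

Degree-1 nodes: 0, 2, 3, 5, 6, 11, 13, 14 — 8 of them.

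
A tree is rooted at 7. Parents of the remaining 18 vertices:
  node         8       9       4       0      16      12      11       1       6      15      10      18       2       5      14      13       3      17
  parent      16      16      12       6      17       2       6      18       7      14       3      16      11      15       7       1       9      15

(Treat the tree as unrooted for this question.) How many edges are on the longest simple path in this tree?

BFS from 4 reaches 13 last, at distance 12; BFS from 13 confirms no node is farther.
Path: 4 - 12 - 2 - 11 - 6 - 7 - 14 - 15 - 17 - 16 - 18 - 1 - 13.

12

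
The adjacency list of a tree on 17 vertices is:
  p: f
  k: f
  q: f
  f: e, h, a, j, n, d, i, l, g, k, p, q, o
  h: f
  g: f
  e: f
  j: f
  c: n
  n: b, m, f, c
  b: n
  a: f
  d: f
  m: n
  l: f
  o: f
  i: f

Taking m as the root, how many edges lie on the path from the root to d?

3

Climbing from d to the root: d–f–n–m. That's 3 steps.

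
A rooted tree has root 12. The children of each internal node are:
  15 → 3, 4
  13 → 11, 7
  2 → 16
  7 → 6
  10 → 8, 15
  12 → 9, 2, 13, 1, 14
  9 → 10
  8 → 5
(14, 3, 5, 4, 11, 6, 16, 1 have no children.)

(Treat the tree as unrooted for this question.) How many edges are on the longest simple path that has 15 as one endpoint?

6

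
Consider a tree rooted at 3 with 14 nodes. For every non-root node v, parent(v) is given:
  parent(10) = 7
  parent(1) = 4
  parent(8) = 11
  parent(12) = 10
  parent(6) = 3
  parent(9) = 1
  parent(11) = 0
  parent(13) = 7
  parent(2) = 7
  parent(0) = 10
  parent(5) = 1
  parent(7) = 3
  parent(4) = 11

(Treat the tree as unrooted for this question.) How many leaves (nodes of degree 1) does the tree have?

Exactly 7 nodes have a single neighbour: 2, 5, 6, 8, 9, 12, 13.

7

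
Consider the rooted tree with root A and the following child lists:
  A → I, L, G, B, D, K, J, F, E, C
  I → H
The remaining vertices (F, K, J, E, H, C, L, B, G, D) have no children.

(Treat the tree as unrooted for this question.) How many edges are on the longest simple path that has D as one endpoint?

Distances from D peak at 3, attained at H.
D – A – I – H

3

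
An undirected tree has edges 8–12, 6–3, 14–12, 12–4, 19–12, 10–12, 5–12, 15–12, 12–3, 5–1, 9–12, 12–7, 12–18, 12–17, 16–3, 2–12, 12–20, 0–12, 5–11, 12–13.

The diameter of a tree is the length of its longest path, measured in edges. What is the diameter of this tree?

A longest path is 16 – 3 – 12 – 5 – 1, with 4 edges.

4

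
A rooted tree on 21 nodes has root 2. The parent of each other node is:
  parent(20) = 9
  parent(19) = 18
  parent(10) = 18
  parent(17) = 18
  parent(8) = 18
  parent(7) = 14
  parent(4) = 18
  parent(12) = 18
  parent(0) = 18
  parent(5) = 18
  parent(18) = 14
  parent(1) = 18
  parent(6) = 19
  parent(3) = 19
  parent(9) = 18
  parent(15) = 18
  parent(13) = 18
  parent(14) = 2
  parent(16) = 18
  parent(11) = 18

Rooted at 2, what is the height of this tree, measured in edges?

6 sits deepest: 2-14-18-19-6 — 4 edges from the root.

4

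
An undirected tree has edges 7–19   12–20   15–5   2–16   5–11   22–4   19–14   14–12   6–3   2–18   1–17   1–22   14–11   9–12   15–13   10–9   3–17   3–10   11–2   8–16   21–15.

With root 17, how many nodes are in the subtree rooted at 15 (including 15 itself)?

3

Descendants of 15 (including itself): 15, 13, 21. That's 3.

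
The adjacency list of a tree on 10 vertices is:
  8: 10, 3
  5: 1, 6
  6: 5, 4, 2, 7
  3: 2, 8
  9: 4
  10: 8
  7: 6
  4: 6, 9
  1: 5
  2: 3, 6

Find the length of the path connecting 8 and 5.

4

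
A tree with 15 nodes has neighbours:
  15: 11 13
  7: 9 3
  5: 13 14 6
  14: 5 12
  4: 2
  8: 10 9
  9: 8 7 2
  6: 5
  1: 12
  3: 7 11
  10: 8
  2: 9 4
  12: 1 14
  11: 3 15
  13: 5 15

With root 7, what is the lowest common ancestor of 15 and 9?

15's ancestor chain is 15, 11, 3, 7 and 9's is 9, 7; they first meet at 7.

7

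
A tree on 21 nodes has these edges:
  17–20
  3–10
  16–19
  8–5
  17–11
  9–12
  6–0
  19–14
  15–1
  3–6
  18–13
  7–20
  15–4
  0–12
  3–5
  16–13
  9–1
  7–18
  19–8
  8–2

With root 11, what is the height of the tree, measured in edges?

The longest root-to-leaf path is 11-17-20-7-18-13-16-19-8-5-3-6-0-12-9-1-15-4 (17 edges).

17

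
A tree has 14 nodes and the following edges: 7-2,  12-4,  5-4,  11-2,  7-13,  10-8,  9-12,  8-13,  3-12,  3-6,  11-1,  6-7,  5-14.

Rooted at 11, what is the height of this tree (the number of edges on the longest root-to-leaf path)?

The longest root-to-leaf path is 11–2–7–6–3–12–4–5–14 (8 edges).

8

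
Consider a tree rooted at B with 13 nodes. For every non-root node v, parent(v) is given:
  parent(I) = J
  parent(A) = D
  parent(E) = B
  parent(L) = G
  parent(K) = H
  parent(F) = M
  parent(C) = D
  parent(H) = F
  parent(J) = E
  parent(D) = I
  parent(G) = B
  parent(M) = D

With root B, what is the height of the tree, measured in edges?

8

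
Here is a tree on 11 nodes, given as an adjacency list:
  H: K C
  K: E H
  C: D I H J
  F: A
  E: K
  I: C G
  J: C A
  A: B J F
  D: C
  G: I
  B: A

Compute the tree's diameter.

6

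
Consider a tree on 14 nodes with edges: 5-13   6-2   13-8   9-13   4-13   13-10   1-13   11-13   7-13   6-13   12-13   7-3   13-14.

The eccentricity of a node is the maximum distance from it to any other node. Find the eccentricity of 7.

3

Distances from 7 peak at 3, attained at 2.
7 – 13 – 6 – 2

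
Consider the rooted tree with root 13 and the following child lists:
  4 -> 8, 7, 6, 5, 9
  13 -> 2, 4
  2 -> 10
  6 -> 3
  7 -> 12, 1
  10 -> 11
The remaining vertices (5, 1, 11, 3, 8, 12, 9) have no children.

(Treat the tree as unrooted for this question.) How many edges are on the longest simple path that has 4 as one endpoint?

A farthest node from 4 is 11.
The path 4–13–2–10–11 has 4 edges.

4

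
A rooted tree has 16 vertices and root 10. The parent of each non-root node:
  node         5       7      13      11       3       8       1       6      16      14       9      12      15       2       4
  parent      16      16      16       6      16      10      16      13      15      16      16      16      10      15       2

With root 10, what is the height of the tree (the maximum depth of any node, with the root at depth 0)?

The longest root-to-leaf path is 10 – 15 – 16 – 13 – 6 – 11 (5 edges).

5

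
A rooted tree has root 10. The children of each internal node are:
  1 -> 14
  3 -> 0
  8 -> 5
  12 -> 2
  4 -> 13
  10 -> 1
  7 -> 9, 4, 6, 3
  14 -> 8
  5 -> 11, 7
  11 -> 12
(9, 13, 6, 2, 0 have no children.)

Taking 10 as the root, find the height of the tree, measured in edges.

A deepest node is 2, reached by 10-1-14-8-5-11-12-2.
That path has 7 edges, so the height is 7.

7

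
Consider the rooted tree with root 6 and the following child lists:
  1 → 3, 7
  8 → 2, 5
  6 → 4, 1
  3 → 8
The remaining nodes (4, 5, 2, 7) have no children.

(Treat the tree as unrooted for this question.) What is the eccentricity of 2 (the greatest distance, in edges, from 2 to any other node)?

5

The node farthest from 2 is 4, via 2 – 8 – 3 – 1 – 6 – 4 — 5 edges.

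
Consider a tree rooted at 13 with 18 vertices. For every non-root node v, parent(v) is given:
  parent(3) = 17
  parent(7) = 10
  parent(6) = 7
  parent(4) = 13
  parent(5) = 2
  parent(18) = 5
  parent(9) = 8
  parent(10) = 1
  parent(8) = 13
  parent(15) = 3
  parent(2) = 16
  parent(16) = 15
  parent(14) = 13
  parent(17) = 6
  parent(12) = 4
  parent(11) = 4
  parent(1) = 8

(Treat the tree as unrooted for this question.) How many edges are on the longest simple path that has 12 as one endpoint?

14

The node farthest from 12 is 18, via 12 – 4 – 13 – 8 – 1 – 10 – 7 – 6 – 17 – 3 – 15 – 16 – 2 – 5 – 18 — 14 edges.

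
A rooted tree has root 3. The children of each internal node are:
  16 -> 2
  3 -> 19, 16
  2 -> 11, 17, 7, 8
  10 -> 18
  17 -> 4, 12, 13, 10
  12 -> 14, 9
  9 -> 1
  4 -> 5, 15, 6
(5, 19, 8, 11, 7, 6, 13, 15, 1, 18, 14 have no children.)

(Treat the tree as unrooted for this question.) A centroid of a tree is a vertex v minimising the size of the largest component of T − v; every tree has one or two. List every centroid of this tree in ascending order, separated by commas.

Removing 17 splits the tree into components of sizes 7, 4, 4, 2, 1; the largest is 7 ≤ ⌊19/2⌋ = 9.
Every other node leaves some component of size > 9, so the centroid is unique.

17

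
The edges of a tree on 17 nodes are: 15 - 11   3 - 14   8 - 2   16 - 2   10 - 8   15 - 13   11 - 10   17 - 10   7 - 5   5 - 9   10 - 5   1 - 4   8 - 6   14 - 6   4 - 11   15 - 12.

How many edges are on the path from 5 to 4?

3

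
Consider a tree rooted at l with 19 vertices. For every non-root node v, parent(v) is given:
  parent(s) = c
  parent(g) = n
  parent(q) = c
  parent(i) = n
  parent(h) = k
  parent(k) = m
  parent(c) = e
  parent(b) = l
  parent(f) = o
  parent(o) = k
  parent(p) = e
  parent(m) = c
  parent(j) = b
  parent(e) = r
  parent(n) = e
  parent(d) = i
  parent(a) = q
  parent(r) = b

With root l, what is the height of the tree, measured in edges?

8

f sits deepest: l – b – r – e – c – m – k – o – f — 8 edges from the root.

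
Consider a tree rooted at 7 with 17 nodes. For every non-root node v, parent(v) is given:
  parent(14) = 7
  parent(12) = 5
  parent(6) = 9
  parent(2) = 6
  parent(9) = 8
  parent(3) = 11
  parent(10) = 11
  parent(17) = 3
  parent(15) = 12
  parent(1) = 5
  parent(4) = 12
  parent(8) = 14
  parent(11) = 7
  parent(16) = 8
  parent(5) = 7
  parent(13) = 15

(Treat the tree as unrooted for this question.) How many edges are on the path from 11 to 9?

4

11–7–14–8–9: 4 edges.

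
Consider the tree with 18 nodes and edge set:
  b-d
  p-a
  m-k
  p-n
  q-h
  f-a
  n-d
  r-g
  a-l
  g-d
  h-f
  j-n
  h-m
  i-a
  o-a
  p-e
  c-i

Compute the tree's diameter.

9

BFS from r reaches k last, at distance 9; BFS from k confirms no node is farther.
Path: r–g–d–n–p–a–f–h–m–k.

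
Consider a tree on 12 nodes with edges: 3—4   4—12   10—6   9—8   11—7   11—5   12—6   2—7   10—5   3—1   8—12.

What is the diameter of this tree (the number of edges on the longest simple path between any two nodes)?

A longest path is 2–7–11–5–10–6–12–4–3–1, with 9 edges.

9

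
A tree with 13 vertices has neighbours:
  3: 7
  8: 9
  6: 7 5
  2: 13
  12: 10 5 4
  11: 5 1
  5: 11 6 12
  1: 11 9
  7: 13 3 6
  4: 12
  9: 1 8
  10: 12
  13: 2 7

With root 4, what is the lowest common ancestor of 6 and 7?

6

6's ancestor chain is 6, 5, 12, 4 and 7's is 7, 6, 5, 12, 4; they first meet at 6.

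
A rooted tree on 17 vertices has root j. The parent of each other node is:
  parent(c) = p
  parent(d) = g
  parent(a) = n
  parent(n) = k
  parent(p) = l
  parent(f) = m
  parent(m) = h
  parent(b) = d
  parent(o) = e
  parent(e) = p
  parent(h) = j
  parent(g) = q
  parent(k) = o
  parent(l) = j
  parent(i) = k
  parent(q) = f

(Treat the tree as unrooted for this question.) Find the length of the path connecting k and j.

The path is k–o–e–p–l–j, which has 5 edges.

5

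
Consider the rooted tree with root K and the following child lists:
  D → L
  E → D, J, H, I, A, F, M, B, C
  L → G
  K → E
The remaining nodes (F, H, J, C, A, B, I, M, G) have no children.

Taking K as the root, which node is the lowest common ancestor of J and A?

E

Ancestors of J (toward the root): J, E, K.
Ancestors of A: A, E, K.
The deepest node appearing in both lists is E.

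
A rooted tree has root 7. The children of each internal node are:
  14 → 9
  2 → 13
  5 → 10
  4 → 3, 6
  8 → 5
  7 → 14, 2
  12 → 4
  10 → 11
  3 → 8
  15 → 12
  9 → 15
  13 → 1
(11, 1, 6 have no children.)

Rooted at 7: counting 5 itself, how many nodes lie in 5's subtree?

3

5's subtree: {5, 10, 11}, size 3.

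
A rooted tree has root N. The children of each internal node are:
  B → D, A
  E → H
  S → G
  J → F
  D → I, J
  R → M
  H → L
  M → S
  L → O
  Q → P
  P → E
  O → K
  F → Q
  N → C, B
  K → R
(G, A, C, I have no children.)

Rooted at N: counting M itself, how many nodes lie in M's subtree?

3

The subtree rooted at M contains: M, S, G — 3 nodes.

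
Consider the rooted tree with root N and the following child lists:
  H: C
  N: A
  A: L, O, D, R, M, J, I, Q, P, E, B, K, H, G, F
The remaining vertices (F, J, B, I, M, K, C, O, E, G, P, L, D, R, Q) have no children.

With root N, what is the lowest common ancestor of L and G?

A

Ancestors of L (toward the root): L, A, N.
Ancestors of G: G, A, N.
The deepest node appearing in both lists is A.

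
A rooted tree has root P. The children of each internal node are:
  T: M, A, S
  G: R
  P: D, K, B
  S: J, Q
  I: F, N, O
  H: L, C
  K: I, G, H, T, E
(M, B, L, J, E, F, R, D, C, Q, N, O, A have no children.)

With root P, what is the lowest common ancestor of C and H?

C's ancestor chain is C, H, K, P and H's is H, K, P; they first meet at H.

H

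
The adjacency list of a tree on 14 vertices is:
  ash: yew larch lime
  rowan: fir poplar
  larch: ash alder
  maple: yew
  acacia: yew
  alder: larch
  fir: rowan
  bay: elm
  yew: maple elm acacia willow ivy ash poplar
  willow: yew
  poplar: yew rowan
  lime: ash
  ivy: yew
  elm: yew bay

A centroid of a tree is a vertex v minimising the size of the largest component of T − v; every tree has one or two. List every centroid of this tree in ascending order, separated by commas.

yew

Removing yew splits the tree into components of sizes 4, 3, 2, 1, 1, 1, 1; the largest is 4 ≤ ⌊14/2⌋ = 7.
Every other node leaves some component of size > 7, so the centroid is unique.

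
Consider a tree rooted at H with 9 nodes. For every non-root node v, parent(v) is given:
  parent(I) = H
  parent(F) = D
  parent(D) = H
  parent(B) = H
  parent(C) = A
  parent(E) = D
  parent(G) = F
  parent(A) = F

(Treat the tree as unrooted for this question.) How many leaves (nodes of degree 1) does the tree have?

Exactly 5 nodes have a single neighbour: B, C, E, G, I.

5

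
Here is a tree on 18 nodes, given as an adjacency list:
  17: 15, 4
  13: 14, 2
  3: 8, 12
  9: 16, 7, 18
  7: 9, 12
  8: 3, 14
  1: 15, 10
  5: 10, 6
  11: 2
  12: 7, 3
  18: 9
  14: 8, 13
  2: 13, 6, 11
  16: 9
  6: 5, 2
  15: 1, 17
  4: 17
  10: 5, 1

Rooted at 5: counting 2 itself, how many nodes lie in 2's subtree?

11

The subtree rooted at 2 contains: 2, 11, 13, 14, 8, 3, 12, 7, 9, 16, 18 — 11 nodes.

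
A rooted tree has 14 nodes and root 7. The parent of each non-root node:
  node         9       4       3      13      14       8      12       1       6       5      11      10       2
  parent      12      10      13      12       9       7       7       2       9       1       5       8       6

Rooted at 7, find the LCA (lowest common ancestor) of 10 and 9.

7

Path 10→root: 10 8 7; path 9→root: 9 12 7.
First common node: 7.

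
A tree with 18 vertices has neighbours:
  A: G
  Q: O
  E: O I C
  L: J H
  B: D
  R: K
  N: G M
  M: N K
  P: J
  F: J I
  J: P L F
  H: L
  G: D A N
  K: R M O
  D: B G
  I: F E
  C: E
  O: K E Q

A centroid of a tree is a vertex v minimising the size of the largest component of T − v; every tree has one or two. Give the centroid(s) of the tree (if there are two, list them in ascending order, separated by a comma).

Delete O: the remaining components have sizes 8, 8, 1. Max 8 ≤ 9, so O is a centroid.
Every other node leaves some component of size > 9, so the centroid is unique.

O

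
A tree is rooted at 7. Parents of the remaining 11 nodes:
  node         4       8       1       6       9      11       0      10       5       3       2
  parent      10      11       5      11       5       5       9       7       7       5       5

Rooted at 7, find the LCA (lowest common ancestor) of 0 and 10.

Ancestors of 0 (toward the root): 0, 9, 5, 7.
Ancestors of 10: 10, 7.
The deepest node appearing in both lists is 7.

7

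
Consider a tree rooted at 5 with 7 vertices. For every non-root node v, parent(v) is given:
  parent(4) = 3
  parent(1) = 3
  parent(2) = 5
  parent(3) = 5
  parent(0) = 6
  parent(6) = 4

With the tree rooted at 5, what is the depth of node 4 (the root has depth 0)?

Path from 5 to 4: 5 – 3 – 4, which has 2 edges.

2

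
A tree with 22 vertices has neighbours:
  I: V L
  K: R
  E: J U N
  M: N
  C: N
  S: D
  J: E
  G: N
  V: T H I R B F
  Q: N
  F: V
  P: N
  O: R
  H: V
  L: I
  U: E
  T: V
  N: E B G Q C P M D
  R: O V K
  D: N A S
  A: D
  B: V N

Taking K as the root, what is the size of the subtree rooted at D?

3

The subtree rooted at D contains: D, A, S — 3 nodes.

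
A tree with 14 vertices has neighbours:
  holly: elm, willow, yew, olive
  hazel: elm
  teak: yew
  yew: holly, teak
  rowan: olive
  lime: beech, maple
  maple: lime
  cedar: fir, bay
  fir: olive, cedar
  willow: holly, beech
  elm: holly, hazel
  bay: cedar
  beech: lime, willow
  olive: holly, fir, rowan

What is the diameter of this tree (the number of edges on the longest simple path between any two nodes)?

A longest path is maple–lime–beech–willow–holly–olive–fir–cedar–bay, with 8 edges.

8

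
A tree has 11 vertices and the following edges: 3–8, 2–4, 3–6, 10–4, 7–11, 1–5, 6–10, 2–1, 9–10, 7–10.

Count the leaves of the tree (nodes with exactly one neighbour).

4

The leaves are 5, 8, 9, 11.
That is 4 leaves.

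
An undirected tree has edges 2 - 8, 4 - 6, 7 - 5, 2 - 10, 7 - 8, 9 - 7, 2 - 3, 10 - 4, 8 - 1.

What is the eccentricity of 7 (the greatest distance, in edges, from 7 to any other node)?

The node farthest from 7 is 6, via 7-8-2-10-4-6 — 5 edges.

5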